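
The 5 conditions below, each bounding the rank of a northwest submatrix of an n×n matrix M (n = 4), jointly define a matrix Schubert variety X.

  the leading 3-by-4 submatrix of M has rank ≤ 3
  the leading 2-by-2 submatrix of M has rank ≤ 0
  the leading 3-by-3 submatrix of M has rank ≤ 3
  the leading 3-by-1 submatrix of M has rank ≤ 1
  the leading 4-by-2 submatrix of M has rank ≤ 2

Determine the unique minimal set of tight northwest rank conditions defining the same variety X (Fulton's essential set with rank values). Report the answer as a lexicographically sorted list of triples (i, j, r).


Computing R[i][j] = min implied NW-rank bound (n=4, 5 conditions):

  row 1: 0, 0, 1, 1
  row 2: 0, 0, 1, 2
  row 3: 1, 1, 2, 3
  row 4: 1, 2, 3, 4

hence w(1..4) = (3, 4, 1, 2).

Fulton essential set (1 of the 4 Rothe cells):

[(2, 2, 0)]


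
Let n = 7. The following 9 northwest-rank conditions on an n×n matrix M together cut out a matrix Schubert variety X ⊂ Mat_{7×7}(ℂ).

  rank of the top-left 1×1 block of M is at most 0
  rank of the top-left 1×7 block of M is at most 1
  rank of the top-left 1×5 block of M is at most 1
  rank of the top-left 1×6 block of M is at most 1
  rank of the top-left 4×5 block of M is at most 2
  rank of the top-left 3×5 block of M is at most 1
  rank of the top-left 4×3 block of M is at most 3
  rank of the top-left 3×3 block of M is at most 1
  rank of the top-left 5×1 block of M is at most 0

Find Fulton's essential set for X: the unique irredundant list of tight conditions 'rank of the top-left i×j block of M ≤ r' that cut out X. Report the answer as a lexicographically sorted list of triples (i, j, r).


Recovering R(i,j) via the rank-extension bound from the 9 conditions:

  row 1: 0 1 1 1 1 1 1
  row 2: 0 1 1 1 1 2 2
  row 3: 0 1 1 1 1 2 3
  row 4: 0 1 2 2 2 3 4
  row 5: 0 1 2 3 3 4 5
  row 6: 1 2 3 4 4 5 6
  row 7: 1 2 3 4 5 6 7

second differences of R give the permutation w = (2, 6, 7, 3, 4, 1, 5).

Fulton essential set (2 of the 11 Rothe cells):

[(3, 5, 1), (5, 1, 0)]


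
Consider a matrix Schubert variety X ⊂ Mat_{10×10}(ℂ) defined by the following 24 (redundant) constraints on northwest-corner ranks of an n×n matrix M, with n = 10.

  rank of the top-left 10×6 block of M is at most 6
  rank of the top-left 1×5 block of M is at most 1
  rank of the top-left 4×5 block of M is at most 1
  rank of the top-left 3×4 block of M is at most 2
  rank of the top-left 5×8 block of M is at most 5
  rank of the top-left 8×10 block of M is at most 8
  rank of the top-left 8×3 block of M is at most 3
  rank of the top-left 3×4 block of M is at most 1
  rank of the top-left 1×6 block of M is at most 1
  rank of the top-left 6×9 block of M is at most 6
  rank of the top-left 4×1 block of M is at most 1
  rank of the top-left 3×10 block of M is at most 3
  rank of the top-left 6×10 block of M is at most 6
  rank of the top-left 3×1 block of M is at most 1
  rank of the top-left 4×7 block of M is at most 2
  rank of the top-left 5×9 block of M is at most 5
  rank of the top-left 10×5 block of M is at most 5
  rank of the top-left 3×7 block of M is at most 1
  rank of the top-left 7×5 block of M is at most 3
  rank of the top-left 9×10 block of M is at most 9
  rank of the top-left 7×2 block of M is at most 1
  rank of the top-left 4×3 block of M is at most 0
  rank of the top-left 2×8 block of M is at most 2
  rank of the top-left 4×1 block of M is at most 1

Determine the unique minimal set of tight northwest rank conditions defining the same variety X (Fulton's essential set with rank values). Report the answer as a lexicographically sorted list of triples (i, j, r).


Propagating the 24 rank bounds to every northwest block:

  row 1: 0  0  0  1  1  1  1  1  1  1
  row 2: 0  0  0  1  1  1  1  2  2  2
  row 3: 0  0  0  1  1  1  1  2  3  3
  row 4: 0  0  0  1  1  2  2  3  4  4
  row 5: 1  1  1  2  2  3  3  4  5  5
  row 6: 1  1  2  3  3  4  4  5  6  6
  row 7: 1  1  2  3  3  4  5  6  7  7
  row 8: 1  2  3  4  4  5  6  7  8  8
  row 9: 1  2  3  4  5  6  7  8  9  9
  row 10: 1  2  3  4  5  6  7  8  9  10

giving w = (4, 8, 9, 6, 1, 3, 7, 2, 5, 10) via Δ²R.

ℓ(w)=22; the 5 essential cells (i,j,r):

[(3, 7, 1), (4, 3, 0), (4, 5, 1), (7, 2, 1), (7, 5, 3)]


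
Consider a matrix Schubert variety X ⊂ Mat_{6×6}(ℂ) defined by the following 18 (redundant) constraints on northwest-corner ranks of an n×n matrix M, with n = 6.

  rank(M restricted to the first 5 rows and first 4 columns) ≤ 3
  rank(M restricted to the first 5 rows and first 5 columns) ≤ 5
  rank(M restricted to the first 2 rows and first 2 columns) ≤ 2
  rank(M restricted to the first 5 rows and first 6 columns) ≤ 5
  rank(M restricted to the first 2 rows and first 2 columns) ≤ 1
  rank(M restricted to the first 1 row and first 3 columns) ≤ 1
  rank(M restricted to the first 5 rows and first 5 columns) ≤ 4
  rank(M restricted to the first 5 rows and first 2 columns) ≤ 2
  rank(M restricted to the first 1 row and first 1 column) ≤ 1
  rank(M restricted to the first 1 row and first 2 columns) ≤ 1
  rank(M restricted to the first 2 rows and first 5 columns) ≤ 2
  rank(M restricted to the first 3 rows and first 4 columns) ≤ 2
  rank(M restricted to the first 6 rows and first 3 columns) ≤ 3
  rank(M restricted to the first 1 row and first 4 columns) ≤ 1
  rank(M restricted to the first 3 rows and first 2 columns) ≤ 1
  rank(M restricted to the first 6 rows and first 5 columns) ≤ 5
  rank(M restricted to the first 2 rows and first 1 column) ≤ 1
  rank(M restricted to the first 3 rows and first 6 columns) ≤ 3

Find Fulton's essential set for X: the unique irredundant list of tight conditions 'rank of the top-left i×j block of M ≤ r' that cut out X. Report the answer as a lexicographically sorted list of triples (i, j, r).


Propagating the 18 rank bounds to every northwest block:

  row 1: 1 1 1 1 1 1
  row 2: 1 1 2 2 2 2
  row 3: 1 1 2 2 3 3
  row 4: 1 2 3 3 4 4
  row 5: 1 2 3 3 4 5
  row 6: 1 2 3 4 5 6

giving w = (1, 3, 5, 2, 6, 4) via Δ²R.

Rothe diagram D(w) (4 cells), 3 SE-corners (essential conditions):

[(3, 2, 1), (3, 4, 2), (5, 4, 3)]


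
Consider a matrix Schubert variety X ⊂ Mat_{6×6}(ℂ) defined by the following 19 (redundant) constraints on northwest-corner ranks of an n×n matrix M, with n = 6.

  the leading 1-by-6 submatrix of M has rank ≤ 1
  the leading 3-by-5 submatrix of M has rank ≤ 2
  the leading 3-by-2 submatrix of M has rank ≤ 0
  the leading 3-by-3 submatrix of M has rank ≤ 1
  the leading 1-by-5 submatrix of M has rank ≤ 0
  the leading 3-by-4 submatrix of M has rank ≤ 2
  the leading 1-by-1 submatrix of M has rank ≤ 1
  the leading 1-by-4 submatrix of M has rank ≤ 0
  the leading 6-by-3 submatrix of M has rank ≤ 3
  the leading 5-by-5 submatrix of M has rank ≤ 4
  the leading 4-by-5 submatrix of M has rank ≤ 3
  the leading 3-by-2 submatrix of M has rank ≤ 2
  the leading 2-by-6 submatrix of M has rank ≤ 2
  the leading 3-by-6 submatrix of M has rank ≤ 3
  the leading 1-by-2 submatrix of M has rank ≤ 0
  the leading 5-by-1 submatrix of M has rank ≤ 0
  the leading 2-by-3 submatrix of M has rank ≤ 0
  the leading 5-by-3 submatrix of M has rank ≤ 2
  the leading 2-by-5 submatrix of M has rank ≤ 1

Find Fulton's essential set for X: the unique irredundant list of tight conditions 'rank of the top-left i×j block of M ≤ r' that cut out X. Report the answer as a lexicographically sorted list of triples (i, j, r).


Rank table r_w(6×6) implied by the 19 constraints:

  R[1]: 0, 0, 0, 0, 0, 1
  R[2]: 0, 0, 0, 1, 1, 2
  R[3]: 0, 0, 1, 2, 2, 3
  R[4]: 0, 1, 2, 3, 3, 4
  R[5]: 0, 1, 2, 3, 4, 5
  R[6]: 1, 2, 3, 4, 5, 6

giving w = (6, 4, 3, 2, 5, 1) via Δ²R.

ℓ(w)=12; the 4 essential cells (i,j,r):

[(1, 5, 0), (2, 3, 0), (3, 2, 0), (5, 1, 0)]


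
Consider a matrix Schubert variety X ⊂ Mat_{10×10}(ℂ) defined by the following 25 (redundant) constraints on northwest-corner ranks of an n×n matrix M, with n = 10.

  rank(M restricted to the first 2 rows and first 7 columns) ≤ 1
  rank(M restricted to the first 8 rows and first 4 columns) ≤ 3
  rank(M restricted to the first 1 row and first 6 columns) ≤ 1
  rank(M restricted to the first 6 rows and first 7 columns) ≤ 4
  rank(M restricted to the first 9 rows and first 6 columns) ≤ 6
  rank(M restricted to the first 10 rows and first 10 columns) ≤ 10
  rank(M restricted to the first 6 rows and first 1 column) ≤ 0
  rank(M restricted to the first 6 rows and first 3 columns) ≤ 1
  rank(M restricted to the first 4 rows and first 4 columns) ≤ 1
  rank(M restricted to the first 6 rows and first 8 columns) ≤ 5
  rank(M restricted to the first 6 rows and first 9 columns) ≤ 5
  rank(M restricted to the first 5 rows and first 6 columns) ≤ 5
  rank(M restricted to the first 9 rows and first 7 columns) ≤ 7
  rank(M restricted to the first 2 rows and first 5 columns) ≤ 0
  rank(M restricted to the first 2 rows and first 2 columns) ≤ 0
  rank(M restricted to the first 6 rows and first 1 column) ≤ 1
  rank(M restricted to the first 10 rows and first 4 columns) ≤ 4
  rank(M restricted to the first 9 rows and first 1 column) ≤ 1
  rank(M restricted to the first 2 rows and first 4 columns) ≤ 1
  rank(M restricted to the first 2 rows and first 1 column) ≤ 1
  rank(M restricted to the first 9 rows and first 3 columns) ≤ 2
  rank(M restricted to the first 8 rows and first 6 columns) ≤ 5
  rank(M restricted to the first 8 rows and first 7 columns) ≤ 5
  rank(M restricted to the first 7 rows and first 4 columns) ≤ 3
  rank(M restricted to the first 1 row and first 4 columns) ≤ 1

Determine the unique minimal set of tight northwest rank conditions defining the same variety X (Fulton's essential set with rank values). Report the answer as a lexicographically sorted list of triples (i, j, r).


Computing R[i][j] = min implied NW-rank bound (n=10, 25 conditions):

  row 1: 0  0  0  0  0  1  1  1  1  1
  row 2: 0  0  0  0  0  1  1  2  2  2
  row 3: 0  1  1  1  1  2  2  3  3  3
  row 4: 0  1  1  1  2  3  3  4  4  4
  row 5: 0  1  1  2  3  4  4  5  5  5
  row 6: 0  1  1  2  3  4  4  5  5  6
  row 7: 1  2  2  3  4  5  5  6  6  7
  row 8: 1  2  2  3  4  5  5  6  7  8
  row 9: 1  2  2  3  4  5  6  7  8  9
  row 10: 1  2  3  4  5  6  7  8  9  10

second differences of R give the permutation w = (6, 8, 2, 5, 4, 10, 1, 9, 7, 3).

ℓ(w)=24; the 9 essential cells (i,j,r):

[(2, 5, 0), (2, 7, 1), (4, 4, 1), (6, 1, 0), (6, 3, 1), (6, 7, 4), (6, 9, 5), (8, 7, 5), (9, 3, 2)]


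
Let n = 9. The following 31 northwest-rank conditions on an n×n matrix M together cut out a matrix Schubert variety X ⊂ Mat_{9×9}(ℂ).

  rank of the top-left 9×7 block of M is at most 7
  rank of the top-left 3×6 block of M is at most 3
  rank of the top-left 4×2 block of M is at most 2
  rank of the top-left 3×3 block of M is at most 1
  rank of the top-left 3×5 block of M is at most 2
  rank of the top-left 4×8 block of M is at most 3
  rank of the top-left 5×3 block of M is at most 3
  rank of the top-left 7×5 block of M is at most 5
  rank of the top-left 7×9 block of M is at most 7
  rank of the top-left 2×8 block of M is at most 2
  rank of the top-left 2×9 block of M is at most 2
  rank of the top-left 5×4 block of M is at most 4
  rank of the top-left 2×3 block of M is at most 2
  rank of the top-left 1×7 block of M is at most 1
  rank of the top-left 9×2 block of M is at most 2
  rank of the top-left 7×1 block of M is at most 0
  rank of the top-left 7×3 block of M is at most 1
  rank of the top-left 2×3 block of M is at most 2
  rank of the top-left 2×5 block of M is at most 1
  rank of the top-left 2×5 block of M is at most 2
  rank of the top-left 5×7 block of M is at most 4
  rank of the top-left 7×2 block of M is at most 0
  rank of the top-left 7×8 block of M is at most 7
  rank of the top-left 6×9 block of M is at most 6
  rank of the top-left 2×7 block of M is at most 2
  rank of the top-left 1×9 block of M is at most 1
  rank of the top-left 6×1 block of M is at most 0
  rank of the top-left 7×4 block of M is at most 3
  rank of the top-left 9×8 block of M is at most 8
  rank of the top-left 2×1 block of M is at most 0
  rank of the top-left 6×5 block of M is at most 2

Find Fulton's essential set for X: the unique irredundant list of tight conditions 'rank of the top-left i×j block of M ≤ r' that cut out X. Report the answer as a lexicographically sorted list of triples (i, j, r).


Computing R[i][j] = min implied NW-rank bound (n=9, 31 conditions):

  R[1]: 0 0 1 1 1 1 1 1 1
  R[2]: 0 0 1 1 1 2 2 2 2
  R[3]: 0 0 1 2 2 3 3 3 3
  R[4]: 0 0 1 2 2 3 3 3 4
  R[5]: 0 0 1 2 2 3 4 4 5
  R[6]: 0 0 1 2 2 3 4 5 6
  R[7]: 0 0 1 2 3 4 5 6 7
  R[8]: 1 1 2 3 4 5 6 7 8
  R[9]: 1 2 3 4 5 6 7 8 9

hence w(1..9) = (3, 6, 4, 9, 7, 8, 5, 1, 2).

|D(w)|=21, |Ess(w)|=4:

[(2, 5, 1), (4, 8, 3), (6, 5, 2), (7, 2, 0)]


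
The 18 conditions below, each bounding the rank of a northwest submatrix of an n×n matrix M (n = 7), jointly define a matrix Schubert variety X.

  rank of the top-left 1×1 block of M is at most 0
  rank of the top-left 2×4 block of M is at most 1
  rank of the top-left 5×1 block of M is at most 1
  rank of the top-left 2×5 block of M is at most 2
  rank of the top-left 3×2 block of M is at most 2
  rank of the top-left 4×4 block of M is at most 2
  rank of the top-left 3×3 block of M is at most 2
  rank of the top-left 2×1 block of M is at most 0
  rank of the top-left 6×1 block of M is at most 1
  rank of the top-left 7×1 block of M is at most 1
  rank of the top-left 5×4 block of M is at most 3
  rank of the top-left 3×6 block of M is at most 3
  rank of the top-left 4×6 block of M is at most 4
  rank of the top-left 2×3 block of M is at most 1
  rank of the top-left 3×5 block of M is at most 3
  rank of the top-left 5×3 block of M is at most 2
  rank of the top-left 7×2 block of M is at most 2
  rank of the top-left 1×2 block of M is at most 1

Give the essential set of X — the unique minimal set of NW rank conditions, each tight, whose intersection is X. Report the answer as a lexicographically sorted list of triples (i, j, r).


The tightest implied rank at each (i,j), from the 18 conditions:

  i=1: 0, 1, 1, 1, 1, 1, 1
  i=2: 0, 1, 1, 1, 2, 2, 2
  i=3: 1, 2, 2, 2, 3, 3, 3
  i=4: 1, 2, 2, 2, 3, 4, 4
  i=5: 1, 2, 2, 3, 4, 5, 5
  i=6: 1, 2, 3, 4, 5, 6, 6
  i=7: 1, 2, 3, 4, 5, 6, 7

reading off 1-entries of Δ²R: w = (2, 5, 1, 6, 4, 3, 7).

Fulton essential set (4 of the 7 Rothe cells):

[(2, 1, 0), (2, 4, 1), (4, 4, 2), (5, 3, 2)]


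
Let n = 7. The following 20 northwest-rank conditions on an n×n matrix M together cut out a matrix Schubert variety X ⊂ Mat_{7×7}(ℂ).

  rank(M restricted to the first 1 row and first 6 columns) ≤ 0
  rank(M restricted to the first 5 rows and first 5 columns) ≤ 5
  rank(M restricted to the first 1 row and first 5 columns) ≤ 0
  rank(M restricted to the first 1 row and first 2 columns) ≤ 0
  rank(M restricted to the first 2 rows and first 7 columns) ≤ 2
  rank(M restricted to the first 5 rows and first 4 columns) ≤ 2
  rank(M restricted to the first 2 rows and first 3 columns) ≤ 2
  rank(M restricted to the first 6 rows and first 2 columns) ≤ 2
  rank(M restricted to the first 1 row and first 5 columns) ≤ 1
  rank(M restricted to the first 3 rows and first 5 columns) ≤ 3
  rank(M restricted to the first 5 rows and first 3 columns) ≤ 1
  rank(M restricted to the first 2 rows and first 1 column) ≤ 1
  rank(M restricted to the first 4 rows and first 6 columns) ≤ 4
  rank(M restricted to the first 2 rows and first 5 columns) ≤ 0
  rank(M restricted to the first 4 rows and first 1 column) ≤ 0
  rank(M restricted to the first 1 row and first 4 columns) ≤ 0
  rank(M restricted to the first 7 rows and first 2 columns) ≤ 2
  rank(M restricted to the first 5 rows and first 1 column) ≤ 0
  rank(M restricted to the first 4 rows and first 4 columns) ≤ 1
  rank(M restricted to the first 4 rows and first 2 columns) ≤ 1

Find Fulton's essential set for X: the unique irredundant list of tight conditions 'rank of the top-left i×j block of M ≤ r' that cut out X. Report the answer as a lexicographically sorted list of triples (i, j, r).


Computing R[i][j] = min implied NW-rank bound (n=7, 20 conditions):

  i=1: 0  0  0  0  0  0  1
  i=2: 0  0  0  0  0  1  2
  i=3: 0  1  1  1  1  2  3
  i=4: 0  1  1  1  2  3  4
  i=5: 0  1  1  2  3  4  5
  i=6: 1  2  2  3  4  5  6
  i=7: 1  2  3  4  5  6  7

reading off 1-entries of Δ²R: w = (7, 6, 2, 5, 4, 1, 3).

5 SE-corners of the 17-cell Rothe diagram give Ess(w):

[(1, 6, 0), (2, 5, 0), (4, 4, 1), (5, 1, 0), (5, 3, 1)]


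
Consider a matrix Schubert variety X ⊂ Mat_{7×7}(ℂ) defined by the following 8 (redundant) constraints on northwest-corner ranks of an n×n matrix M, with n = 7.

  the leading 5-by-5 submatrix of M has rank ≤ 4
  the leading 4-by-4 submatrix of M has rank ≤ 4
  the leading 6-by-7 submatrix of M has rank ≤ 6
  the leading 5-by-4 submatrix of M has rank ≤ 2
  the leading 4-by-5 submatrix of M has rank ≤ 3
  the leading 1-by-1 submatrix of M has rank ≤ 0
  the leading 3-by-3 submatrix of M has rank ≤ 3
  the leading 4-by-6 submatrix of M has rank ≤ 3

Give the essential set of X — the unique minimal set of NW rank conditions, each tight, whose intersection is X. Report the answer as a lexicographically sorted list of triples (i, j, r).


Propagating the 8 rank bounds to every northwest block:

  0, 1, 1, 1, 1, 1, 1
  1, 2, 2, 2, 2, 2, 2
  1, 2, 2, 2, 3, 3, 3
  1, 2, 2, 2, 3, 3, 4
  1, 2, 2, 2, 3, 4, 5
  1, 2, 3, 3, 4, 5, 6
  1, 2, 3, 4, 5, 6, 7

giving w = (2, 1, 5, 7, 6, 3, 4) via Δ²R.

D(w) has 8 cells with 3 SE-corners; essential set:

[(1, 1, 0), (4, 6, 3), (5, 4, 2)]


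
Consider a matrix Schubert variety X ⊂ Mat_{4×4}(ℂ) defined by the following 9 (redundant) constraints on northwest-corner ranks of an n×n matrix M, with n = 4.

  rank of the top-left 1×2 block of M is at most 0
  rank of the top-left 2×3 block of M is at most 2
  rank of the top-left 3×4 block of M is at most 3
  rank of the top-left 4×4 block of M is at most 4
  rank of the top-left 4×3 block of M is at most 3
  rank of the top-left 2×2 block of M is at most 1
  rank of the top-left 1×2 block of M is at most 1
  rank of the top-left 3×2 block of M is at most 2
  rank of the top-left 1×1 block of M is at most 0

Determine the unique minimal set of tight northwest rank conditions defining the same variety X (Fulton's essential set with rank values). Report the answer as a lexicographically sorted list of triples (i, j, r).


Computing R[i][j] = min implied NW-rank bound (n=4, 9 conditions):

  0, 0, 1, 1
  1, 1, 2, 2
  1, 2, 3, 3
  1, 2, 3, 4

hence w(1..4) = (3, 1, 2, 4).

1 SE-corner of the 2-cell Rothe diagram gives Ess(w):

[(1, 2, 0)]


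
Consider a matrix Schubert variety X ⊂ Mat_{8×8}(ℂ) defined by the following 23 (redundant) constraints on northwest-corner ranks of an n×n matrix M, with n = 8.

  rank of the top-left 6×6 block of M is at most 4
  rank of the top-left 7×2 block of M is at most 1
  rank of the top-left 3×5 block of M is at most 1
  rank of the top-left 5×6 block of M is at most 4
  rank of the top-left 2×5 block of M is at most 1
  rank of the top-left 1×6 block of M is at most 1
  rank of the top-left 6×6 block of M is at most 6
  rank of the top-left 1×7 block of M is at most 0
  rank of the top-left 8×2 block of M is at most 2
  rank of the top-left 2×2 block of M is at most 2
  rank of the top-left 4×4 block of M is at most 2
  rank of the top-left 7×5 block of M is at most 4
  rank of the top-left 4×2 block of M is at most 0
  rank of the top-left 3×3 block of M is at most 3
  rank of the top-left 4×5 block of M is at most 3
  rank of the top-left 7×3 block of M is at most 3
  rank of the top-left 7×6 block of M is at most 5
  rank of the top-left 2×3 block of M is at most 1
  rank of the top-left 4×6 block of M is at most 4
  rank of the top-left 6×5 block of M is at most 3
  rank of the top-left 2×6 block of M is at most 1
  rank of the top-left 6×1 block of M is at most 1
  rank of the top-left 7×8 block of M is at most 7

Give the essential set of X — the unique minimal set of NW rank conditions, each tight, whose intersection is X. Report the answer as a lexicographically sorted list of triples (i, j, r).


Reconstructing r_w from the 23 given conditions:

  i=1: 0 0 0 0 0 0 0 1
  i=2: 0 0 1 1 1 1 1 2
  i=3: 0 0 1 1 1 2 2 3
  i=4: 0 0 1 2 2 3 3 4
  i=5: 1 1 2 3 3 4 4 5
  i=6: 1 1 2 3 3 4 5 6
  i=7: 1 1 2 3 4 5 6 7
  i=8: 1 2 3 4 5 6 7 8

reading off 1-entries of Δ²R: w = (8, 3, 6, 4, 1, 7, 5, 2).

Rothe diagram D(w) (18 cells), 5 SE-corners (essential conditions):

[(1, 7, 0), (3, 5, 1), (4, 2, 0), (6, 5, 3), (7, 2, 1)]


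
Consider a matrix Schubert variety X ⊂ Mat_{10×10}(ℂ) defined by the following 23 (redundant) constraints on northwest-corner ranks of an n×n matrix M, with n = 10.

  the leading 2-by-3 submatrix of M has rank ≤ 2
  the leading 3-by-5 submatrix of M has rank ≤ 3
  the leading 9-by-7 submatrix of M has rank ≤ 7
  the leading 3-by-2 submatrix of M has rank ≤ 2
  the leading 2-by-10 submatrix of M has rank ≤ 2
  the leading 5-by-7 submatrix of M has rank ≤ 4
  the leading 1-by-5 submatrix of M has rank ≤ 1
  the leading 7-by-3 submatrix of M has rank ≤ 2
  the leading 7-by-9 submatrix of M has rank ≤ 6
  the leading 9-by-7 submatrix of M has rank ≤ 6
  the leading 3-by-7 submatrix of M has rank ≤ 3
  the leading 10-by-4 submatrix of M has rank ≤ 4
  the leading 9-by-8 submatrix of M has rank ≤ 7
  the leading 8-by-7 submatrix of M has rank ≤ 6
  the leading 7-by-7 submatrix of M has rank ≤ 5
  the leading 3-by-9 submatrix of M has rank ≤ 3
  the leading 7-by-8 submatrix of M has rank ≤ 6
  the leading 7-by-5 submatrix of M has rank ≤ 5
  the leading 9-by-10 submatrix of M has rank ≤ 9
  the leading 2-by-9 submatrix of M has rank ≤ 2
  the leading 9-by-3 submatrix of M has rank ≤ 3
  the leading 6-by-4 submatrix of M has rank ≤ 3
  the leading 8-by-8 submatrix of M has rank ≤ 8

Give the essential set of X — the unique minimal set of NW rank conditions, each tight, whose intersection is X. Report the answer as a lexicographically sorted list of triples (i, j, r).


The tightest implied rank at each (i,j), from the 23 conditions:

  R[1]: 1  1  1  1  1  1  1  1  1  1
  R[2]: 1  2  2  2  2  2  2  2  2  2
  R[3]: 1  2  2  3  3  3  3  3  3  3
  R[4]: 1  2  2  3  4  4  4  4  4  4
  R[5]: 1  2  2  3  4  4  4  5  5  5
  R[6]: 1  2  2  3  4  5  5  6  6  6
  R[7]: 1  2  2  3  4  5  5  6  6  7
  R[8]: 1  2  3  4  5  6  6  7  7  8
  R[9]: 1  2  3  4  5  6  6  7  8  9
  R[10]: 1  2  3  4  5  6  7  8  9  10

hence w(1..10) = (1, 2, 4, 5, 8, 6, 10, 3, 9, 7).

Rothe diagram D(w) (10 cells), 5 SE-corners (essential conditions):

[(5, 7, 4), (7, 3, 2), (7, 7, 5), (7, 9, 6), (9, 7, 6)]


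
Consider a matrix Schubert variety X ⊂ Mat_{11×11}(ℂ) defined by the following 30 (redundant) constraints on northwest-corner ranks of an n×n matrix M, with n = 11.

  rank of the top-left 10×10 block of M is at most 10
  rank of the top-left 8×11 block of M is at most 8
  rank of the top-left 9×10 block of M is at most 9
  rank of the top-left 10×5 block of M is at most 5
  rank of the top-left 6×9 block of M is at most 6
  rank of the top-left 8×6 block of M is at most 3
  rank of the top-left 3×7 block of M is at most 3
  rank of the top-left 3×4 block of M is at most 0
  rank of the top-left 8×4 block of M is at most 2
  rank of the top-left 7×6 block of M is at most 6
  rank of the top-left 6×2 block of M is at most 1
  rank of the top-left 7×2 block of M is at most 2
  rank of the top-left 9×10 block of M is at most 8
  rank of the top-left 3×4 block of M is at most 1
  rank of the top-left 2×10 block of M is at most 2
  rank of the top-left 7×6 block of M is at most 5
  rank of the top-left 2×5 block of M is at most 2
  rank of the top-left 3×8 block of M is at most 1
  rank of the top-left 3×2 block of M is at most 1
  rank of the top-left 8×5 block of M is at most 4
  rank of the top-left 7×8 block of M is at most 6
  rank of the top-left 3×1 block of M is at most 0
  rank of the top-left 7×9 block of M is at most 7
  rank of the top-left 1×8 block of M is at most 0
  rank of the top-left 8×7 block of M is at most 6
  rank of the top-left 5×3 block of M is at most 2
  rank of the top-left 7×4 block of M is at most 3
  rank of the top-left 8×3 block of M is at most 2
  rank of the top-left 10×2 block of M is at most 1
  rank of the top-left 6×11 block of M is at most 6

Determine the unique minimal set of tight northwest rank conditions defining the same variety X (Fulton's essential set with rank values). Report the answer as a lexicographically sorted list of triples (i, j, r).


Recovering R(i,j) via the rank-extension bound from the 30 conditions:

  0, 0, 0, 0, 0, 0, 0, 0, 1, 1, 1
  0, 0, 0, 0, 1, 1, 1, 1, 2, 2, 2
  0, 0, 0, 0, 1, 1, 1, 1, 2, 3, 3
  1, 1, 1, 1, 2, 2, 2, 2, 3, 4, 4
  1, 1, 2, 2, 3, 3, 3, 3, 4, 5, 5
  1, 1, 2, 2, 3, 3, 4, 4, 5, 6, 6
  1, 1, 2, 2, 3, 3, 4, 5, 6, 7, 7
  1, 1, 2, 2, 3, 3, 4, 5, 6, 7, 8
  1, 1, 2, 3, 4, 4, 5, 6, 7, 8, 9
  1, 1, 2, 3, 4, 5, 6, 7, 8, 9, 10
  1, 2, 3, 4, 5, 6, 7, 8, 9, 10, 11

reading off 1-entries of Δ²R: w = (9, 5, 10, 1, 3, 7, 8, 11, 4, 6, 2).

Fulton essential set (6 of the 31 Rothe cells):

[(1, 8, 0), (3, 4, 0), (3, 8, 1), (8, 4, 2), (8, 6, 3), (10, 2, 1)]


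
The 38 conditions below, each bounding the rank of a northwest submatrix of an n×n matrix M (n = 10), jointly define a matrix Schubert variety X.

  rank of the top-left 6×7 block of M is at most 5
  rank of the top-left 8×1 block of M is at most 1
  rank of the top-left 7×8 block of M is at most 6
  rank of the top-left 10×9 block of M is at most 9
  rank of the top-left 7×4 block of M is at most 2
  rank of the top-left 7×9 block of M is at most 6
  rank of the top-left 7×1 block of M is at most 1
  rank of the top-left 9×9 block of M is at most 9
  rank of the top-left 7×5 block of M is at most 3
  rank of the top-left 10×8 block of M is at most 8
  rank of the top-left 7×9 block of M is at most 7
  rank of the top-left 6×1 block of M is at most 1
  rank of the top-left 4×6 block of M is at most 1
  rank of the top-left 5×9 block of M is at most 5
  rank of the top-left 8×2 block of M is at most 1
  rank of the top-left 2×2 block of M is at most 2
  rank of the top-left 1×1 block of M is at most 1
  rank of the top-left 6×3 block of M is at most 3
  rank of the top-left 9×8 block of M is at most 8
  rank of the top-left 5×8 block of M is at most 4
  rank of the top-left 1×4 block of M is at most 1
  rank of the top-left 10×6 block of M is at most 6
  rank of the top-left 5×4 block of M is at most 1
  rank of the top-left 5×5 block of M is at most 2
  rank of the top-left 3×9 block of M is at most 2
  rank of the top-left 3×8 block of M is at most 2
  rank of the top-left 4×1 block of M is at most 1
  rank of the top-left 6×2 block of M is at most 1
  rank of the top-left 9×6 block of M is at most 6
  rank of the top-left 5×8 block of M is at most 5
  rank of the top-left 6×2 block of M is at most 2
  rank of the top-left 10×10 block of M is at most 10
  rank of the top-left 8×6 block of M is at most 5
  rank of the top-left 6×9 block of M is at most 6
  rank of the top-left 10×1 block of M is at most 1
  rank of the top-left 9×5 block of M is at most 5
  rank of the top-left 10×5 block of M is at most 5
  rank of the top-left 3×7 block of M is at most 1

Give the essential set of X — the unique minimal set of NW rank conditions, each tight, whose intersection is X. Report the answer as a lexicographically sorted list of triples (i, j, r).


Reconstructing r_w from the 38 given conditions:

  R[1]: 1 | 1 | 1 | 1 | 1 | 1 | 1 | 1 | 1 | 1
  R[2]: 1 | 1 | 1 | 1 | 1 | 1 | 1 | 2 | 2 | 2
  R[3]: 1 | 1 | 1 | 1 | 1 | 1 | 1 | 2 | 2 | 3
  R[4]: 1 | 1 | 1 | 1 | 1 | 1 | 2 | 3 | 3 | 4
  R[5]: 1 | 1 | 1 | 1 | 2 | 2 | 3 | 4 | 4 | 5
  R[6]: 1 | 1 | 2 | 2 | 3 | 3 | 4 | 5 | 5 | 6
  R[7]: 1 | 1 | 2 | 2 | 3 | 4 | 5 | 6 | 6 | 7
  R[8]: 1 | 1 | 2 | 3 | 4 | 5 | 6 | 7 | 7 | 8
  R[9]: 1 | 2 | 3 | 4 | 5 | 6 | 7 | 8 | 8 | 9
  R[10]: 1 | 2 | 3 | 4 | 5 | 6 | 7 | 8 | 9 | 10

so w = (1, 8, 10, 7, 5, 3, 6, 4, 2, 9).

ℓ(w)=25; the 6 essential cells (i,j,r):

[(3, 7, 1), (3, 9, 2), (4, 6, 1), (5, 4, 1), (7, 4, 2), (8, 2, 1)]


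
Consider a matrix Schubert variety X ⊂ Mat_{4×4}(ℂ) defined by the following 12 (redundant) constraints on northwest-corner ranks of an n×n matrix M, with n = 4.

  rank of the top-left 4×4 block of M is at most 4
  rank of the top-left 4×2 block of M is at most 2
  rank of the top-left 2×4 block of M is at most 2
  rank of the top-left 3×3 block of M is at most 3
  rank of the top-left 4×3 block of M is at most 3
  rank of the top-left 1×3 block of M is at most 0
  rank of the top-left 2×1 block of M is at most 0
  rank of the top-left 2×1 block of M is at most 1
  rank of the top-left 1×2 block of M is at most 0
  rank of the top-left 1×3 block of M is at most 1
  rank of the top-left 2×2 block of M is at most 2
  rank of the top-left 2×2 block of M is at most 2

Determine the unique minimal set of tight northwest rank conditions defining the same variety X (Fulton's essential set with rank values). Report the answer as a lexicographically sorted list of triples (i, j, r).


Propagating the 12 rank bounds to every northwest block:

  0  0  0  1
  0  1  1  2
  1  2  2  3
  1  2  3  4

reading off 1-entries of Δ²R: w = (4, 2, 1, 3).

2 SE-corners of the 4-cell Rothe diagram give Ess(w):

[(1, 3, 0), (2, 1, 0)]


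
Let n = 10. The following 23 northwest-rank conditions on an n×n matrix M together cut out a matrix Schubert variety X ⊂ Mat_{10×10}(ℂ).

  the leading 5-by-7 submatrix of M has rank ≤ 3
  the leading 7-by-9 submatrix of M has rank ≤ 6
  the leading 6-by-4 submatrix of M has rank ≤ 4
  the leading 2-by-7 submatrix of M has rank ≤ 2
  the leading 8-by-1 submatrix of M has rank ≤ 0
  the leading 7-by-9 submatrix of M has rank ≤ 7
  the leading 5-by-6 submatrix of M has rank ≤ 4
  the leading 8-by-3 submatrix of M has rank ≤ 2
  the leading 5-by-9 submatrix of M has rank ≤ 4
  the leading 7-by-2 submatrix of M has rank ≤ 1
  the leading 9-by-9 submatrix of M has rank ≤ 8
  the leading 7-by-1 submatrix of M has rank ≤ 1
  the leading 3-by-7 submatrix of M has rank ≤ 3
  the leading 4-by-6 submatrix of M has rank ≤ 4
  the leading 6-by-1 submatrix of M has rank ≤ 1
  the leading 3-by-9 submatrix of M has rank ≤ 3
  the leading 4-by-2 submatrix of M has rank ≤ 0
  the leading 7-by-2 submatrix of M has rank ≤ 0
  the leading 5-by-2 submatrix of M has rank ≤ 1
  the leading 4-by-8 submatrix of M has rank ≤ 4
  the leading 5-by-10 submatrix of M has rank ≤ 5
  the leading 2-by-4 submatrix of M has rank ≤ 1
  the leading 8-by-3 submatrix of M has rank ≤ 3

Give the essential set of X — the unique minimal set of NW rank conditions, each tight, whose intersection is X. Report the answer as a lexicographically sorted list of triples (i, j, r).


Propagating the 23 rank bounds to every northwest block:

  i=1: 0 | 0 | 1 | 1 | 1 | 1 | 1 | 1 | 1 | 1
  i=2: 0 | 0 | 1 | 1 | 2 | 2 | 2 | 2 | 2 | 2
  i=3: 0 | 0 | 1 | 2 | 3 | 3 | 3 | 3 | 3 | 3
  i=4: 0 | 0 | 1 | 2 | 3 | 3 | 3 | 4 | 4 | 4
  i=5: 0 | 0 | 1 | 2 | 3 | 3 | 3 | 4 | 4 | 5
  i=6: 0 | 0 | 1 | 2 | 3 | 4 | 4 | 5 | 5 | 6
  i=7: 0 | 0 | 1 | 2 | 3 | 4 | 5 | 6 | 6 | 7
  i=8: 0 | 1 | 2 | 3 | 4 | 5 | 6 | 7 | 7 | 8
  i=9: 1 | 2 | 3 | 4 | 5 | 6 | 7 | 8 | 8 | 9
  i=10: 1 | 2 | 3 | 4 | 5 | 6 | 7 | 8 | 9 | 10

the unique w with this rank table is (3, 5, 4, 8, 10, 6, 7, 2, 1, 9).

|D(w)|=21, |Ess(w)|=5:

[(2, 4, 1), (5, 7, 3), (5, 9, 4), (7, 2, 0), (8, 1, 0)]


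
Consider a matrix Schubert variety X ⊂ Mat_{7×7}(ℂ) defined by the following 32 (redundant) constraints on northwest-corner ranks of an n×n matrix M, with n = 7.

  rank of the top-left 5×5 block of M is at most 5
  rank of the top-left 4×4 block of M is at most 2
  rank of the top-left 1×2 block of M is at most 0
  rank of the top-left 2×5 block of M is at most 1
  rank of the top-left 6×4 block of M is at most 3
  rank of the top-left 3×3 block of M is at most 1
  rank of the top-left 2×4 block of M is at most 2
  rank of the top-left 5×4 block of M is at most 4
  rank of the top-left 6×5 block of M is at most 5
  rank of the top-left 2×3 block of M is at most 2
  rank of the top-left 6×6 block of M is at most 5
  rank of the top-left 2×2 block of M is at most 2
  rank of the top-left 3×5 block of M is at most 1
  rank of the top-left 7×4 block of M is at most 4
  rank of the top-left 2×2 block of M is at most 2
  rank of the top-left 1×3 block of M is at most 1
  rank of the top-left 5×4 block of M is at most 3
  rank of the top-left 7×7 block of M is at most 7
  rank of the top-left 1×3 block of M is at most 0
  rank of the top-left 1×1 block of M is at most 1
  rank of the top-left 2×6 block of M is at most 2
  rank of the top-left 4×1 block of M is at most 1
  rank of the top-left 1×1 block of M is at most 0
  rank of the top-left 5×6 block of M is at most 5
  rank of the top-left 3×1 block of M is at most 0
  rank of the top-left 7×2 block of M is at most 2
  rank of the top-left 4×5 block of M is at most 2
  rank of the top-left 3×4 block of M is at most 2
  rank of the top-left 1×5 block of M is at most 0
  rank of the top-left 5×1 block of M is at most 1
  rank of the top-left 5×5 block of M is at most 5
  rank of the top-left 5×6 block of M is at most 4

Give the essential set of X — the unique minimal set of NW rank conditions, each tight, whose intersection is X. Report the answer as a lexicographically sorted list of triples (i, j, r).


The tightest implied rank at each (i,j), from the 32 conditions:

  0  0  0  0  0  1  1
  0  1  1  1  1  2  2
  0  1  1  1  1  2  3
  1  2  2  2  2  3  4
  1  2  3  3  3  4  5
  1  2  3  3  4  5  6
  1  2  3  4  5  6  7

reading off 1-entries of Δ²R: w = (6, 2, 7, 1, 3, 5, 4).

ℓ(w)=11; the 4 essential cells (i,j,r):

[(1, 5, 0), (3, 1, 0), (3, 5, 1), (6, 4, 3)]


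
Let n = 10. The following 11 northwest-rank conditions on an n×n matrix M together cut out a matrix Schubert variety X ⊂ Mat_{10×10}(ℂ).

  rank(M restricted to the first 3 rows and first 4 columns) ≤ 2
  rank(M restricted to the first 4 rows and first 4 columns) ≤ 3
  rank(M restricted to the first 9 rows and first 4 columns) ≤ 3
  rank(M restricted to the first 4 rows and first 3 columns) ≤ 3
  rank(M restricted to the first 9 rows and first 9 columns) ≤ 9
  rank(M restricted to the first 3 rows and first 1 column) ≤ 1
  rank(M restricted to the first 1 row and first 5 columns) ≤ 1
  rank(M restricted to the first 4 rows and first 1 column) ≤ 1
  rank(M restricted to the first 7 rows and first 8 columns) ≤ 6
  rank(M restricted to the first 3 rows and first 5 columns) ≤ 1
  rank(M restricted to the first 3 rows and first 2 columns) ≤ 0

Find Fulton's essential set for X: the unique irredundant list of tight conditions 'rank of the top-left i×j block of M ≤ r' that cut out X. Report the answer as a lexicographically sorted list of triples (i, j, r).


The tightest implied rank at each (i,j), from the 11 conditions:

  0 | 0 | 1 | 1 | 1 | 1 | 1 | 1 | 1 | 1
  0 | 0 | 1 | 1 | 1 | 2 | 2 | 2 | 2 | 2
  0 | 0 | 1 | 1 | 1 | 2 | 3 | 3 | 3 | 3
  1 | 1 | 2 | 2 | 2 | 3 | 4 | 4 | 4 | 4
  1 | 2 | 3 | 3 | 3 | 4 | 5 | 5 | 5 | 5
  1 | 2 | 3 | 3 | 4 | 5 | 6 | 6 | 6 | 6
  1 | 2 | 3 | 3 | 4 | 5 | 6 | 6 | 7 | 7
  1 | 2 | 3 | 3 | 4 | 5 | 6 | 7 | 8 | 8
  1 | 2 | 3 | 3 | 4 | 5 | 6 | 7 | 8 | 9
  1 | 2 | 3 | 4 | 5 | 6 | 7 | 8 | 9 | 10

so w = (3, 6, 7, 1, 2, 5, 9, 8, 10, 4).

|D(w)|=15, |Ess(w)|=4:

[(3, 2, 0), (3, 5, 1), (7, 8, 6), (9, 4, 3)]


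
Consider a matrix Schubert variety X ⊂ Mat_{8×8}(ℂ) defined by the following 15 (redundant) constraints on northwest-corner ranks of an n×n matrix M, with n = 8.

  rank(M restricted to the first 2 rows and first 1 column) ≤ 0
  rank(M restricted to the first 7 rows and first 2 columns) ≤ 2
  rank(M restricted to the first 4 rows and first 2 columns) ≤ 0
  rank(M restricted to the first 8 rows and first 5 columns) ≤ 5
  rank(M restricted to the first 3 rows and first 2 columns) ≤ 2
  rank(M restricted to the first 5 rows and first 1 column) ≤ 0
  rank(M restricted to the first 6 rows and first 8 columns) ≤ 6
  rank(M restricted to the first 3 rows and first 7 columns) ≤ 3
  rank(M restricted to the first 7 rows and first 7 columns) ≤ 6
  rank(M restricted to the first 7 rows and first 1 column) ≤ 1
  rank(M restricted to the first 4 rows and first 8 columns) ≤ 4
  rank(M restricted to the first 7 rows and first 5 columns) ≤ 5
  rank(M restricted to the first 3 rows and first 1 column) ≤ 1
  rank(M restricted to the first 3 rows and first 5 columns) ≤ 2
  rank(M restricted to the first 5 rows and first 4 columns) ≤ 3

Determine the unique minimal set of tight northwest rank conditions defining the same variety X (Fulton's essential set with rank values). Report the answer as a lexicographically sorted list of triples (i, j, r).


Computing R[i][j] = min implied NW-rank bound (n=8, 15 conditions):

  row 1: 0  0  1  1  1  1  1  1
  row 2: 0  0  1  2  2  2  2  2
  row 3: 0  0  1  2  2  3  3  3
  row 4: 0  0  1  2  3  4  4  4
  row 5: 0  1  2  3  4  5  5  5
  row 6: 1  2  3  4  5  6  6  6
  row 7: 1  2  3  4  5  6  6  7
  row 8: 1  2  3  4  5  6  7  8

reading off 1-entries of Δ²R: w = (3, 4, 6, 5, 2, 1, 8, 7).

4 SE-corners of the 11-cell Rothe diagram give Ess(w):

[(3, 5, 2), (4, 2, 0), (5, 1, 0), (7, 7, 6)]


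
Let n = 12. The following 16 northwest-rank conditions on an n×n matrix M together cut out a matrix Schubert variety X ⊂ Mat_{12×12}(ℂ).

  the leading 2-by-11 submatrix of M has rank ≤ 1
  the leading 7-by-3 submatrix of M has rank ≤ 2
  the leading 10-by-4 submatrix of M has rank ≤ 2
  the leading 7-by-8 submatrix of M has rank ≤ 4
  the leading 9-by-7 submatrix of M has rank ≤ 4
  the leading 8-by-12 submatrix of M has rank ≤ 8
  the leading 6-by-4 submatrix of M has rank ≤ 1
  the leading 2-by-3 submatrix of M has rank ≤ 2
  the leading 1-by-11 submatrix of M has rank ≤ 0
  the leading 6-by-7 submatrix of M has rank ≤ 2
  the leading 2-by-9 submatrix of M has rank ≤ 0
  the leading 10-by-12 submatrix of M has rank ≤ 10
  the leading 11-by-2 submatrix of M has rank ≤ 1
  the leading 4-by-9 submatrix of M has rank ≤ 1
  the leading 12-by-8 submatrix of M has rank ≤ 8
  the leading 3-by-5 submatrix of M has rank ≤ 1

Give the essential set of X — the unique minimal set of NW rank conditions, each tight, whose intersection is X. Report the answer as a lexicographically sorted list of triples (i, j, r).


Computing R[i][j] = min implied NW-rank bound (n=12, 16 conditions):

  R[1]: 0  0  0  0  0  0  0  0  0  0  0  1
  R[2]: 0  0  0  0  0  0  0  0  0  1  1  2
  R[3]: 1  1  1  1  1  1  1  1  1  2  2  3
  R[4]: 1  1  1  1  1  1  1  1  1  2  3  4
  R[5]: 1  1  1  1  2  2  2  2  2  3  4  5
  R[6]: 1  1  1  1  2  2  2  3  3  4  5  6
  R[7]: 1  1  2  2  3  3  3  4  4  5  6  7
  R[8]: 1  1  2  2  3  4  4  5  5  6  7  8
  R[9]: 1  1  2  2  3  4  4  5  6  7  8  9
  R[10]: 1  1  2  2  3  4  5  6  7  8  9  10
  R[11]: 1  1  2  3  4  5  6  7  8  9  10  11
  R[12]: 1  2  3  4  5  6  7  8  9  10  11  12

giving w = (12, 10, 1, 11, 5, 8, 3, 6, 9, 7, 4, 2) via Δ²R.

ℓ(w)=45; the 8 essential cells (i,j,r):

[(1, 11, 0), (2, 9, 0), (4, 9, 1), (6, 4, 1), (6, 7, 2), (9, 7, 4), (10, 4, 2), (11, 2, 1)]


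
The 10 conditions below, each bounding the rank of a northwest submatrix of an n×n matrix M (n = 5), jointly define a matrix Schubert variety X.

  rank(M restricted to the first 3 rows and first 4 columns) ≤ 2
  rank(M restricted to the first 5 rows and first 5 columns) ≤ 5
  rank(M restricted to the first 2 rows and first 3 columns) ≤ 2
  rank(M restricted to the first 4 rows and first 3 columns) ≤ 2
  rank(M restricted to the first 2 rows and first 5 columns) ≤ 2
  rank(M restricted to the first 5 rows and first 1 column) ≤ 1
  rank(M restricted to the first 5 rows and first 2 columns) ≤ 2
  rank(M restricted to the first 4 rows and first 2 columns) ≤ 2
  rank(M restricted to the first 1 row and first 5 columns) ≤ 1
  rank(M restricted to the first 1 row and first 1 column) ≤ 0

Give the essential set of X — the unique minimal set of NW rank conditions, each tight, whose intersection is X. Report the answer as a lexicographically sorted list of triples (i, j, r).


Recovering R(i,j) via the rank-extension bound from the 10 conditions:

  R[1]: 0 1 1 1 1
  R[2]: 1 2 2 2 2
  R[3]: 1 2 2 2 3
  R[4]: 1 2 2 3 4
  R[5]: 1 2 3 4 5

second differences of R give the permutation w = (2, 1, 5, 4, 3).

D(w) has 4 cells with 3 SE-corners; essential set:

[(1, 1, 0), (3, 4, 2), (4, 3, 2)]
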